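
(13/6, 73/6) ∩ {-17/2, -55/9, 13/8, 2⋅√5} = {2⋅√5}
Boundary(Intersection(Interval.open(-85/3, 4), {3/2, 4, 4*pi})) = {3/2}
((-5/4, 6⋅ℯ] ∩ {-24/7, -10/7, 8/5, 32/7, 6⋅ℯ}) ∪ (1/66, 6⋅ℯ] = (1/66, 6⋅ℯ]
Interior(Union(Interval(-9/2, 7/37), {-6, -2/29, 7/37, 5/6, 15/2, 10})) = Interval.open(-9/2, 7/37)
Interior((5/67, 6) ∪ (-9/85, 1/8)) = (-9/85, 6)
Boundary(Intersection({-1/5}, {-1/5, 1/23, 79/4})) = {-1/5}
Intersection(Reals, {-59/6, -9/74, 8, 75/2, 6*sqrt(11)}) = {-59/6, -9/74, 8, 75/2, 6*sqrt(11)}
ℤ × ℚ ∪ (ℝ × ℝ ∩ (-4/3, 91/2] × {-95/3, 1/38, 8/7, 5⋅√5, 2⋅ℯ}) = (ℤ × ℚ) ∪ ((-4/3, 91/2] × {-95/3, 1/38, 8/7, 5⋅√5, 2⋅ℯ})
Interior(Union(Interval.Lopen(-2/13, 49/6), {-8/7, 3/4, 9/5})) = Interval.open(-2/13, 49/6)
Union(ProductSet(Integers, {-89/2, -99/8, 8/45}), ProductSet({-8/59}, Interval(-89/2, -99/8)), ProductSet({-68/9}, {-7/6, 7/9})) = Union(ProductSet({-68/9}, {-7/6, 7/9}), ProductSet({-8/59}, Interval(-89/2, -99/8)), ProductSet(Integers, {-89/2, -99/8, 8/45}))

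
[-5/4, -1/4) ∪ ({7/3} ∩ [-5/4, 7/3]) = [-5/4, -1/4) ∪ {7/3}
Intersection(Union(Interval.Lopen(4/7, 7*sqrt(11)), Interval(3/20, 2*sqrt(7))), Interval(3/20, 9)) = Interval(3/20, 9)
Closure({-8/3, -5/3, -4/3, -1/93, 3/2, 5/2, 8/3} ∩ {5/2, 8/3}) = {5/2, 8/3}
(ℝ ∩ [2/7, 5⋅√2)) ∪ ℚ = ℚ ∪ [2/7, 5⋅√2)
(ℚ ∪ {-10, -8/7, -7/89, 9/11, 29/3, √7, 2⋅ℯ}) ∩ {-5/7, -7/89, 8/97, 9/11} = {-5/7, -7/89, 8/97, 9/11}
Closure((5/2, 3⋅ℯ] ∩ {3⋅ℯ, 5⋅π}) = {3⋅ℯ}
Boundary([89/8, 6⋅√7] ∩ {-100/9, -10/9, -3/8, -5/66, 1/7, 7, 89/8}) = {89/8}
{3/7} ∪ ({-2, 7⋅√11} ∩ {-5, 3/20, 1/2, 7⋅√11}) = {3/7, 7⋅√11}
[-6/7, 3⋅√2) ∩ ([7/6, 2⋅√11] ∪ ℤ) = {0, 1, …, 4} ∪ [7/6, 3⋅√2)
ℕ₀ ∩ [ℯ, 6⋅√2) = {3, 4, …, 8}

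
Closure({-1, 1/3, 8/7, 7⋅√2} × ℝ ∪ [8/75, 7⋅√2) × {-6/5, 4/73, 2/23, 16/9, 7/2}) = ({-1, 1/3, 8/7, 7⋅√2} × ℝ) ∪ ([8/75, 7⋅√2] × {-6/5, 4/73, 2/23, 16/9, 7/2})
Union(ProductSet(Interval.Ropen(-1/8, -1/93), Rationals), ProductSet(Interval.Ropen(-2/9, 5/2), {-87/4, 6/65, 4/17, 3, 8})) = Union(ProductSet(Interval.Ropen(-2/9, 5/2), {-87/4, 6/65, 4/17, 3, 8}), ProductSet(Interval.Ropen(-1/8, -1/93), Rationals))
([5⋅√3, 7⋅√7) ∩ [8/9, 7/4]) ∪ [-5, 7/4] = [-5, 7/4]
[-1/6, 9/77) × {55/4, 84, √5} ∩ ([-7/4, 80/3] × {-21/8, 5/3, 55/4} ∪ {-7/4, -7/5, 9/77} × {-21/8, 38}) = [-1/6, 9/77) × {55/4}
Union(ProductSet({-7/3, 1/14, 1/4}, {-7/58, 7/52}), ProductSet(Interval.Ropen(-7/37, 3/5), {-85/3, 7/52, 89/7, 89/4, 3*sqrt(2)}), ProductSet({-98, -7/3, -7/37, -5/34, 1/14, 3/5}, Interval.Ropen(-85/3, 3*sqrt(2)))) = Union(ProductSet({-7/3, 1/14, 1/4}, {-7/58, 7/52}), ProductSet({-98, -7/3, -7/37, -5/34, 1/14, 3/5}, Interval.Ropen(-85/3, 3*sqrt(2))), ProductSet(Interval.Ropen(-7/37, 3/5), {-85/3, 7/52, 89/7, 89/4, 3*sqrt(2)}))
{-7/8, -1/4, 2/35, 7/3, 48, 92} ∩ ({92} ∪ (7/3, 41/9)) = {92}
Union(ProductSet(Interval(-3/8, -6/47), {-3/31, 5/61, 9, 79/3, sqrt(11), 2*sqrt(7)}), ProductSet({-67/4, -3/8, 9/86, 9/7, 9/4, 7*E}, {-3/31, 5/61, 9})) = Union(ProductSet({-67/4, -3/8, 9/86, 9/7, 9/4, 7*E}, {-3/31, 5/61, 9}), ProductSet(Interval(-3/8, -6/47), {-3/31, 5/61, 9, 79/3, sqrt(11), 2*sqrt(7)}))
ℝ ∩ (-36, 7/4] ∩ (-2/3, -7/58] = (-2/3, -7/58]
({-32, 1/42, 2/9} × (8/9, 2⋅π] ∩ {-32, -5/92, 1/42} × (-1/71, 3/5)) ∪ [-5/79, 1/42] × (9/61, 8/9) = [-5/79, 1/42] × (9/61, 8/9)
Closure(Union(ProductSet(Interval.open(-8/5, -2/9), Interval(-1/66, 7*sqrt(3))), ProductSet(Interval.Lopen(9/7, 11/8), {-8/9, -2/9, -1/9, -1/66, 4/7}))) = Union(ProductSet(Interval(-8/5, -2/9), Interval(-1/66, 7*sqrt(3))), ProductSet(Interval(9/7, 11/8), {-8/9, -2/9, -1/9, -1/66, 4/7}))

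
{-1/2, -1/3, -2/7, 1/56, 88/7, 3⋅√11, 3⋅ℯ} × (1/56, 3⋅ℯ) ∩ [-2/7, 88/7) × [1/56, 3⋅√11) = {-2/7, 1/56, 3⋅√11, 3⋅ℯ} × (1/56, 3⋅ℯ)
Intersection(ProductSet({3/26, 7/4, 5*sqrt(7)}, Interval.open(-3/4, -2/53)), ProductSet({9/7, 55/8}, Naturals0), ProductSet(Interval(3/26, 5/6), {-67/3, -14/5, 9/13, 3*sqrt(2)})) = EmptySet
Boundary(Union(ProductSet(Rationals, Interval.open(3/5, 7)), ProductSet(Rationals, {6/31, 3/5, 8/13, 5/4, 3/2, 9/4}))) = ProductSet(Reals, Union({6/31}, Interval(3/5, 7)))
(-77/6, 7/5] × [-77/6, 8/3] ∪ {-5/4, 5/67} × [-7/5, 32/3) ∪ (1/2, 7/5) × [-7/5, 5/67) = ({-5/4, 5/67} × [-7/5, 32/3)) ∪ ((-77/6, 7/5] × [-77/6, 8/3])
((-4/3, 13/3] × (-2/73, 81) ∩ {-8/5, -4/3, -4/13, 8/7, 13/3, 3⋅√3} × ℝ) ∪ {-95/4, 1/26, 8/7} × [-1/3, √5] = ({-4/13, 8/7, 13/3} × (-2/73, 81)) ∪ ({-95/4, 1/26, 8/7} × [-1/3, √5])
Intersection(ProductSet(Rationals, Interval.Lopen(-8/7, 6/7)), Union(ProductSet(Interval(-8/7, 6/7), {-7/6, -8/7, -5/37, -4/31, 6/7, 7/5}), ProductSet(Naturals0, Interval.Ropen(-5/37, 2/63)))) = Union(ProductSet(Intersection(Interval(-8/7, 6/7), Rationals), {-5/37, -4/31, 6/7}), ProductSet(Naturals0, Interval.Ropen(-5/37, 2/63)))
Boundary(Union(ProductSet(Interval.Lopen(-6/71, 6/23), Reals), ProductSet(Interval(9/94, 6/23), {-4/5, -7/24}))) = ProductSet({-6/71, 6/23}, Reals)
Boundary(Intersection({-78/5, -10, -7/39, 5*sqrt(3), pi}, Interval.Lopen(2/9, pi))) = {pi}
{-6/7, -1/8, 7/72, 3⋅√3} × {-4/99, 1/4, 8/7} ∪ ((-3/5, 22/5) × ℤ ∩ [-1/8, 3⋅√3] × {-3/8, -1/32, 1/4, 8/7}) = {-6/7, -1/8, 7/72, 3⋅√3} × {-4/99, 1/4, 8/7}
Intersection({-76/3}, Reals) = {-76/3}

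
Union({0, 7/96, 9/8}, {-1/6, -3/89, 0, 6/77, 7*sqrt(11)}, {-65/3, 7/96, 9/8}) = {-65/3, -1/6, -3/89, 0, 7/96, 6/77, 9/8, 7*sqrt(11)}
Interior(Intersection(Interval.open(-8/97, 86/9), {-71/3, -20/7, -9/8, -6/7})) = EmptySet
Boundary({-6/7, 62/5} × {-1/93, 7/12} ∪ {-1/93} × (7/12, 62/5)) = ({-6/7, 62/5} × {-1/93, 7/12}) ∪ ({-1/93} × [7/12, 62/5])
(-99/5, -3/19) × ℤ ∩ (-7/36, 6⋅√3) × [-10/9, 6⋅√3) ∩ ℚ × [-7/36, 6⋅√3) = (ℚ ∩ (-7/36, -3/19)) × {0, 1, …, 10}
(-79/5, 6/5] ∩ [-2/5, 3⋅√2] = [-2/5, 6/5]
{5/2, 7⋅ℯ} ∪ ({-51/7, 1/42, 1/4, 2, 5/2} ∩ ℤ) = {2, 5/2, 7⋅ℯ}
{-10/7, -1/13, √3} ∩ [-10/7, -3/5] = {-10/7}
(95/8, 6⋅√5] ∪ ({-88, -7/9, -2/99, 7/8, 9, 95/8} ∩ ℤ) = {-88, 9} ∪ (95/8, 6⋅√5]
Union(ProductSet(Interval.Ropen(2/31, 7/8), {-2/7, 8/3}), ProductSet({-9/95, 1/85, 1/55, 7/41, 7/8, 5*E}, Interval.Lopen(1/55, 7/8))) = Union(ProductSet({-9/95, 1/85, 1/55, 7/41, 7/8, 5*E}, Interval.Lopen(1/55, 7/8)), ProductSet(Interval.Ropen(2/31, 7/8), {-2/7, 8/3}))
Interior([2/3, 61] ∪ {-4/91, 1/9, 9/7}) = (2/3, 61)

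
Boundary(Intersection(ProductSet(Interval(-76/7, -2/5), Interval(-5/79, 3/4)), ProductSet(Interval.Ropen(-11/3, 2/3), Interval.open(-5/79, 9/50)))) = Union(ProductSet({-11/3, -2/5}, Interval(-5/79, 9/50)), ProductSet(Interval(-11/3, -2/5), {-5/79, 9/50}))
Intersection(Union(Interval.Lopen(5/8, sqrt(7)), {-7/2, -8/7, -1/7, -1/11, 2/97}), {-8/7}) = {-8/7}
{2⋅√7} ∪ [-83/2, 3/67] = [-83/2, 3/67] ∪ {2⋅√7}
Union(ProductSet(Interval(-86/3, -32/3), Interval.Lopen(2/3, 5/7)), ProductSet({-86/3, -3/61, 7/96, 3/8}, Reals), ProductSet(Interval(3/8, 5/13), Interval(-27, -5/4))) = Union(ProductSet({-86/3, -3/61, 7/96, 3/8}, Reals), ProductSet(Interval(-86/3, -32/3), Interval.Lopen(2/3, 5/7)), ProductSet(Interval(3/8, 5/13), Interval(-27, -5/4)))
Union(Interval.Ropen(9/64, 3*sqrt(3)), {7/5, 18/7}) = Interval.Ropen(9/64, 3*sqrt(3))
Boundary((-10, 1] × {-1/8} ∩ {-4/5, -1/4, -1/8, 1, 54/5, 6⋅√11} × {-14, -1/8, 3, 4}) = {-4/5, -1/4, -1/8, 1} × {-1/8}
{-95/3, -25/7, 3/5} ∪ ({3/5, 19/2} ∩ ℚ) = {-95/3, -25/7, 3/5, 19/2}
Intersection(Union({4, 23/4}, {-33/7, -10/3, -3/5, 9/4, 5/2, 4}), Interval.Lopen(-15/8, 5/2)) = {-3/5, 9/4, 5/2}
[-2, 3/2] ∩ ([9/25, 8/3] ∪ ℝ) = [-2, 3/2]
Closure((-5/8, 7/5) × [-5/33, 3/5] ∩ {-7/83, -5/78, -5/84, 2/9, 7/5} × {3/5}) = {-7/83, -5/78, -5/84, 2/9} × {3/5}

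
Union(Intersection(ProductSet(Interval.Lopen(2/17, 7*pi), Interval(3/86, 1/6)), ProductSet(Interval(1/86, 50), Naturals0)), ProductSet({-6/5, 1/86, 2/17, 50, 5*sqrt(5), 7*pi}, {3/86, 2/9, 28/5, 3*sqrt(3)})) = ProductSet({-6/5, 1/86, 2/17, 50, 5*sqrt(5), 7*pi}, {3/86, 2/9, 28/5, 3*sqrt(3)})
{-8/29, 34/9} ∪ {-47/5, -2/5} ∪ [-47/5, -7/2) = [-47/5, -7/2) ∪ {-2/5, -8/29, 34/9}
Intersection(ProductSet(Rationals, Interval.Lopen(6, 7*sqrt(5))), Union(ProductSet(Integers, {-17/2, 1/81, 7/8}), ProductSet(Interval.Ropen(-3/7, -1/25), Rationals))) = ProductSet(Intersection(Interval.Ropen(-3/7, -1/25), Rationals), Intersection(Interval.Lopen(6, 7*sqrt(5)), Rationals))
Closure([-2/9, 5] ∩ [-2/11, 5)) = [-2/11, 5]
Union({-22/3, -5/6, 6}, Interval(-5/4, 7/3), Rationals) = Union(Interval(-5/4, 7/3), Rationals)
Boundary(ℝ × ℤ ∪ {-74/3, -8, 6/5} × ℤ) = ℝ × ℤ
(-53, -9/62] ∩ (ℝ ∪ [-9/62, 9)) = (-53, -9/62]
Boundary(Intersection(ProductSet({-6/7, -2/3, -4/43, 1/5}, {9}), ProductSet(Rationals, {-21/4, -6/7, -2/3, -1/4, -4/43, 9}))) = ProductSet({-6/7, -2/3, -4/43, 1/5}, {9})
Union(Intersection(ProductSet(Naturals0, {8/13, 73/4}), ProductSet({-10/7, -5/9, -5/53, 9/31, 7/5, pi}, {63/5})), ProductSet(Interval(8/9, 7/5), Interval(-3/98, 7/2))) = ProductSet(Interval(8/9, 7/5), Interval(-3/98, 7/2))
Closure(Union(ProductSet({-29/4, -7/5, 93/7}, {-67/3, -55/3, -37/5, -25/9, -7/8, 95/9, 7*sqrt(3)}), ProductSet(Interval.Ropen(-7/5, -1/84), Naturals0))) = Union(ProductSet({-29/4, -7/5, 93/7}, {-67/3, -55/3, -37/5, -25/9, -7/8, 95/9, 7*sqrt(3)}), ProductSet(Interval(-7/5, -1/84), Naturals0))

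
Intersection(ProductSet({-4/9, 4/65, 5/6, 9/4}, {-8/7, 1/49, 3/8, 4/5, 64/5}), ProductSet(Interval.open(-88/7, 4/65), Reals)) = ProductSet({-4/9}, {-8/7, 1/49, 3/8, 4/5, 64/5})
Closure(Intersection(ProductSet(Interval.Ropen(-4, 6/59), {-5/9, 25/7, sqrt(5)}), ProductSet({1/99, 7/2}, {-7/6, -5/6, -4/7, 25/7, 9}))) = ProductSet({1/99}, {25/7})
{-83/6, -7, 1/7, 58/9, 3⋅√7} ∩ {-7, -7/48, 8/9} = {-7}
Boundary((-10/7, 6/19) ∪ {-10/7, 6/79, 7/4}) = {-10/7, 6/19, 7/4}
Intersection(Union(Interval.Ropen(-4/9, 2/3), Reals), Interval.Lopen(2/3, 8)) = Interval.Lopen(2/3, 8)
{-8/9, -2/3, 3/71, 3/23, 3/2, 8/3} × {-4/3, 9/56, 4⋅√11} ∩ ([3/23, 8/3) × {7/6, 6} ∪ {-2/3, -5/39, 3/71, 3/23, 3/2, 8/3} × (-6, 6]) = {-2/3, 3/71, 3/23, 3/2, 8/3} × {-4/3, 9/56}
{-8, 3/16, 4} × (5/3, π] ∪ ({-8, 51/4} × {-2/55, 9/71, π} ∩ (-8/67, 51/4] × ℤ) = {-8, 3/16, 4} × (5/3, π]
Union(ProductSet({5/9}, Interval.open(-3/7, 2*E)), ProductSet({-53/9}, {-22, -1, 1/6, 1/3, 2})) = Union(ProductSet({-53/9}, {-22, -1, 1/6, 1/3, 2}), ProductSet({5/9}, Interval.open(-3/7, 2*E)))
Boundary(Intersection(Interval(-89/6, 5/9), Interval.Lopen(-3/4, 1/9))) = {-3/4, 1/9}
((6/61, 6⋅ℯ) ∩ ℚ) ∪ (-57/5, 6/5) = (-57/5, 6/5] ∪ (ℚ ∩ (6/61, 6⋅ℯ))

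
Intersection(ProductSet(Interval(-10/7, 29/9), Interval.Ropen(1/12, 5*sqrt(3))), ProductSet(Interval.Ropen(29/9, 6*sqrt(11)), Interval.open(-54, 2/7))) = ProductSet({29/9}, Interval.Ropen(1/12, 2/7))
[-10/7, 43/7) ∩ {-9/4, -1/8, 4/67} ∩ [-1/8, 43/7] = {-1/8, 4/67}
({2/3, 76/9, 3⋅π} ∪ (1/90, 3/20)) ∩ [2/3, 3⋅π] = {2/3, 76/9, 3⋅π}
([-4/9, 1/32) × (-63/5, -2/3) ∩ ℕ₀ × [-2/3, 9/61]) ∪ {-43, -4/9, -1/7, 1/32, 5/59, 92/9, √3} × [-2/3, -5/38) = {-43, -4/9, -1/7, 1/32, 5/59, 92/9, √3} × [-2/3, -5/38)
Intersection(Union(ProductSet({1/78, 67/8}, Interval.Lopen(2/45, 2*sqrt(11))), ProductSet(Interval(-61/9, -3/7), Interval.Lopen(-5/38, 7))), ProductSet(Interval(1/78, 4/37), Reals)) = ProductSet({1/78}, Interval.Lopen(2/45, 2*sqrt(11)))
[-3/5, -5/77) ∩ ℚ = ℚ ∩ [-3/5, -5/77)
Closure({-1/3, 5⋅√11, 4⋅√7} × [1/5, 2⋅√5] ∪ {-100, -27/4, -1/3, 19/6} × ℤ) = ({-100, -27/4, -1/3, 19/6} × ℤ) ∪ ({-1/3, 5⋅√11, 4⋅√7} × [1/5, 2⋅√5])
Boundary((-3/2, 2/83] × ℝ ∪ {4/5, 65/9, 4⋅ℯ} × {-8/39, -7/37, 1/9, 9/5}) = ({-3/2, 2/83} × ℝ) ∪ ({4/5, 65/9, 4⋅ℯ} × {-8/39, -7/37, 1/9, 9/5})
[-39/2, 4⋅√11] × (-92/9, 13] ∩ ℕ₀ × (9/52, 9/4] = {0, 1, …, 13} × (9/52, 9/4]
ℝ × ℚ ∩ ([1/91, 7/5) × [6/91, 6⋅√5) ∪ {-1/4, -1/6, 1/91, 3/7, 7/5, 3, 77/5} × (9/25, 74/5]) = ({-1/4, -1/6, 1/91, 3/7, 7/5, 3, 77/5} × (ℚ ∩ (9/25, 74/5])) ∪ ([1/91, 7/5) × (ℚ ∩ [6/91, 6⋅√5)))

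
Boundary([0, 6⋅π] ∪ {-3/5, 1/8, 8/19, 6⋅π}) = {-3/5, 0, 6⋅π}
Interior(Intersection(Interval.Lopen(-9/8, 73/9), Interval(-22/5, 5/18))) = Interval.open(-9/8, 5/18)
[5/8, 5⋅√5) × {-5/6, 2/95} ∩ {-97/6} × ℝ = ∅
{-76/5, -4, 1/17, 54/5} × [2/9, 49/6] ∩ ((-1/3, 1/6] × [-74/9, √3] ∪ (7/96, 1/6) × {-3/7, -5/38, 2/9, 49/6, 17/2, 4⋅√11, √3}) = {1/17} × [2/9, √3]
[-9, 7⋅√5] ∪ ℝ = (-∞, ∞)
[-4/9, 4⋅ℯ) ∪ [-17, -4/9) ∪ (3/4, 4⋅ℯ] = [-17, 4⋅ℯ]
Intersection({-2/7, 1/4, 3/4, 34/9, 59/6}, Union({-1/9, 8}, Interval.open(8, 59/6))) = EmptySet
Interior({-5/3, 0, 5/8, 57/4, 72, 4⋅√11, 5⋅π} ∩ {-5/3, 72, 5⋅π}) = ∅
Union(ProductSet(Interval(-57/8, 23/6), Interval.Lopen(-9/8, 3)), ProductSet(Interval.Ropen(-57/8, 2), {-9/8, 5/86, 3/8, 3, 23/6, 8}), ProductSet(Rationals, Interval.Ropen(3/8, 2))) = Union(ProductSet(Interval.Ropen(-57/8, 2), {-9/8, 5/86, 3/8, 3, 23/6, 8}), ProductSet(Interval(-57/8, 23/6), Interval.Lopen(-9/8, 3)), ProductSet(Rationals, Interval.Ropen(3/8, 2)))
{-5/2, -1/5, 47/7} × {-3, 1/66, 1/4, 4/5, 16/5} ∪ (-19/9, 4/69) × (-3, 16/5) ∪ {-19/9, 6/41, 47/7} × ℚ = ({-19/9, 6/41, 47/7} × ℚ) ∪ ({-5/2, -1/5, 47/7} × {-3, 1/66, 1/4, 4/5, 16/5}) ∪ ((-19/9, 4/69) × (-3, 16/5))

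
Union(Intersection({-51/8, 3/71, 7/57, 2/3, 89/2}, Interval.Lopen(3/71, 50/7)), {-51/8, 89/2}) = {-51/8, 7/57, 2/3, 89/2}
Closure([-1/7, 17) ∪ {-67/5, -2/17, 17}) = {-67/5} ∪ [-1/7, 17]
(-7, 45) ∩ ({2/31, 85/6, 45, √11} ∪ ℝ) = (-7, 45)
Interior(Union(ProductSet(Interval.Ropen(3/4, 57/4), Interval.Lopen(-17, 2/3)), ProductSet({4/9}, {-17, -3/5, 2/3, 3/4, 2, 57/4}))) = ProductSet(Interval.open(3/4, 57/4), Interval.open(-17, 2/3))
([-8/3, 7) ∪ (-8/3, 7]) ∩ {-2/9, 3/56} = {-2/9, 3/56}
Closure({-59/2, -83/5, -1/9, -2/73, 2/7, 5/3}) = {-59/2, -83/5, -1/9, -2/73, 2/7, 5/3}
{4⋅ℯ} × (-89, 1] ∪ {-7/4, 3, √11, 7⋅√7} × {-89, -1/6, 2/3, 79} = ({4⋅ℯ} × (-89, 1]) ∪ ({-7/4, 3, √11, 7⋅√7} × {-89, -1/6, 2/3, 79})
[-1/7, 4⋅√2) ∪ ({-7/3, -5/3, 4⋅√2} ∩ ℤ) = [-1/7, 4⋅√2)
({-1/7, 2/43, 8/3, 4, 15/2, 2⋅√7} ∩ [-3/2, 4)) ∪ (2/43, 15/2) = {-1/7} ∪ [2/43, 15/2)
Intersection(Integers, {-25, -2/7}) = {-25}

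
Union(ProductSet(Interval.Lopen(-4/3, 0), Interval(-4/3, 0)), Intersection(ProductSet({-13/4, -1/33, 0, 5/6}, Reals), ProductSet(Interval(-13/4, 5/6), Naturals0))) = Union(ProductSet({-13/4, -1/33, 0, 5/6}, Naturals0), ProductSet(Interval.Lopen(-4/3, 0), Interval(-4/3, 0)))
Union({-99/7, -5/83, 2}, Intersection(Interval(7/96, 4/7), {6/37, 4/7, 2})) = {-99/7, -5/83, 6/37, 4/7, 2}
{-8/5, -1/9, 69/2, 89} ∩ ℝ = {-8/5, -1/9, 69/2, 89}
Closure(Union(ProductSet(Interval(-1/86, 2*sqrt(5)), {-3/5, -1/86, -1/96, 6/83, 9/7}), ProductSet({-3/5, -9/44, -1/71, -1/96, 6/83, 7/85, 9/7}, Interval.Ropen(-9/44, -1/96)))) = Union(ProductSet({-3/5, -9/44, -1/71, -1/96, 6/83, 7/85, 9/7}, Interval(-9/44, -1/96)), ProductSet(Interval(-1/86, 2*sqrt(5)), {-3/5, -1/86, -1/96, 6/83, 9/7}))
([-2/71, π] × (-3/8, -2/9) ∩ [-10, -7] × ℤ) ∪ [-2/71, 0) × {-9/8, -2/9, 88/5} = [-2/71, 0) × {-9/8, -2/9, 88/5}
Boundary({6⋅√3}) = {6⋅√3}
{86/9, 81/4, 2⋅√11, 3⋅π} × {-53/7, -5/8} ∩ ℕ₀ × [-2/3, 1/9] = ∅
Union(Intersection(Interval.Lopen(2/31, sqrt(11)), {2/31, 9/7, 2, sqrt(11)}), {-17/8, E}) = {-17/8, 9/7, 2, sqrt(11), E}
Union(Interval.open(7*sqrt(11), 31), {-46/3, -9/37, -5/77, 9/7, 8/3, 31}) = Union({-46/3, -9/37, -5/77, 9/7, 8/3}, Interval.Lopen(7*sqrt(11), 31))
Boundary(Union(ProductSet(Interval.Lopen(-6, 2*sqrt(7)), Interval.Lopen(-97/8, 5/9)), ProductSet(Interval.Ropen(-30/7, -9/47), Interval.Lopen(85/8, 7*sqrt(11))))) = Union(ProductSet({-6, 2*sqrt(7)}, Interval(-97/8, 5/9)), ProductSet({-30/7, -9/47}, Interval(85/8, 7*sqrt(11))), ProductSet(Interval(-6, 2*sqrt(7)), {-97/8, 5/9}), ProductSet(Interval(-30/7, -9/47), {85/8, 7*sqrt(11)}))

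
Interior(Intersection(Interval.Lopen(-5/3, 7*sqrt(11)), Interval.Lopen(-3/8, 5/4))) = Interval.open(-3/8, 5/4)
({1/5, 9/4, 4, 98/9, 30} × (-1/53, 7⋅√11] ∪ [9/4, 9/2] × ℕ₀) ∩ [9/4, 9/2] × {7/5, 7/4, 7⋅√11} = {9/4, 4} × {7/5, 7/4, 7⋅√11}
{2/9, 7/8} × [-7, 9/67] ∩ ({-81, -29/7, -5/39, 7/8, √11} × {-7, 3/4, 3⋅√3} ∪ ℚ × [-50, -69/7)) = {7/8} × {-7}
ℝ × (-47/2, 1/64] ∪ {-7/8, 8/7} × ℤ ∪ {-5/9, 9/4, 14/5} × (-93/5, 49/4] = ({-7/8, 8/7} × ℤ) ∪ (ℝ × (-47/2, 1/64]) ∪ ({-5/9, 9/4, 14/5} × (-93/5, 49/4])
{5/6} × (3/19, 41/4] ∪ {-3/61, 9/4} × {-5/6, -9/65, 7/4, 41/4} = ({5/6} × (3/19, 41/4]) ∪ ({-3/61, 9/4} × {-5/6, -9/65, 7/4, 41/4})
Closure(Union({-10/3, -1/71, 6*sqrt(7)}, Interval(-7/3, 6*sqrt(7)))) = Union({-10/3}, Interval(-7/3, 6*sqrt(7)))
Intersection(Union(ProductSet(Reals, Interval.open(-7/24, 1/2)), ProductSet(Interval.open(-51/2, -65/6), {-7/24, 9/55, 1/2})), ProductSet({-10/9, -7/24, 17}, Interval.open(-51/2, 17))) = ProductSet({-10/9, -7/24, 17}, Interval.open(-7/24, 1/2))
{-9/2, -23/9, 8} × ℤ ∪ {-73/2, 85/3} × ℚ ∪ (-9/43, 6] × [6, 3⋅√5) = ({-73/2, 85/3} × ℚ) ∪ ({-9/2, -23/9, 8} × ℤ) ∪ ((-9/43, 6] × [6, 3⋅√5))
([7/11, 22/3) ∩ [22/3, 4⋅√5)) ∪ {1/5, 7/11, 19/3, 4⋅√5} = {1/5, 7/11, 19/3, 4⋅√5}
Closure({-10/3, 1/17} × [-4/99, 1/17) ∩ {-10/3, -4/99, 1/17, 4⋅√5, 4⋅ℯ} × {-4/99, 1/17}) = {-10/3, 1/17} × {-4/99}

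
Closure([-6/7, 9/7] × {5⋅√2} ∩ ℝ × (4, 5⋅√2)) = ∅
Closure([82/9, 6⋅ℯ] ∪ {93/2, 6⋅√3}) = [82/9, 6⋅ℯ] ∪ {93/2}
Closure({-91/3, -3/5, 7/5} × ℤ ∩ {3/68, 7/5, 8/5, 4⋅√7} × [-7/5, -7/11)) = {7/5} × {-1}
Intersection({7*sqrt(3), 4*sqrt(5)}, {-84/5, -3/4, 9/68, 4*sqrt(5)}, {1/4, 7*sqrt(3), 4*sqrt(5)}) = {4*sqrt(5)}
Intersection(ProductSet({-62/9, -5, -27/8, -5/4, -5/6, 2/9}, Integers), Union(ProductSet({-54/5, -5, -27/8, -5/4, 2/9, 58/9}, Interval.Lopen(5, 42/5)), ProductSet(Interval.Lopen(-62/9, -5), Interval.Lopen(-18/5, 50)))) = Union(ProductSet({-5}, Range(-3, 51, 1)), ProductSet({-5, -27/8, -5/4, 2/9}, Range(6, 9, 1)))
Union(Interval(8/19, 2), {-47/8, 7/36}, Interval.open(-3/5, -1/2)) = Union({-47/8, 7/36}, Interval.open(-3/5, -1/2), Interval(8/19, 2))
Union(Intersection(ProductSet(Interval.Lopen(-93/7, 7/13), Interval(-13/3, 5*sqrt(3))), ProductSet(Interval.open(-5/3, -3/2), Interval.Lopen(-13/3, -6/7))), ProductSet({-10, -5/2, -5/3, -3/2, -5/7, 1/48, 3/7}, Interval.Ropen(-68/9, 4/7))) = Union(ProductSet({-10, -5/2, -5/3, -3/2, -5/7, 1/48, 3/7}, Interval.Ropen(-68/9, 4/7)), ProductSet(Interval.open(-5/3, -3/2), Interval.Lopen(-13/3, -6/7)))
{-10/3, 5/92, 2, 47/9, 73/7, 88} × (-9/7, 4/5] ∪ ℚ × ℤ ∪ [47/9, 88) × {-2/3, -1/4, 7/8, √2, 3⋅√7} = (ℚ × ℤ) ∪ ({-10/3, 5/92, 2, 47/9, 73/7, 88} × (-9/7, 4/5]) ∪ ([47/9, 88) × {-2/3, -1/4, 7/8, √2, 3⋅√7})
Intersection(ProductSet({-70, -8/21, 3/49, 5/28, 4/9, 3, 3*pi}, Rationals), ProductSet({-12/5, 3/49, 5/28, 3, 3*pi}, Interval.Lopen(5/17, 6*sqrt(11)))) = ProductSet({3/49, 5/28, 3, 3*pi}, Intersection(Interval.Lopen(5/17, 6*sqrt(11)), Rationals))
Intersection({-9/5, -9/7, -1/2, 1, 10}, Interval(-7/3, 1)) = {-9/5, -9/7, -1/2, 1}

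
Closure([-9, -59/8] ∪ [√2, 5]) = [-9, -59/8] ∪ [√2, 5]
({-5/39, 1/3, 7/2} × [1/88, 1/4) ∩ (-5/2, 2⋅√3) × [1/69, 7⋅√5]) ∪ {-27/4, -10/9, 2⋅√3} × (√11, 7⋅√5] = ({-5/39, 1/3} × [1/69, 1/4)) ∪ ({-27/4, -10/9, 2⋅√3} × (√11, 7⋅√5])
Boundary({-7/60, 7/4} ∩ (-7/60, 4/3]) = ∅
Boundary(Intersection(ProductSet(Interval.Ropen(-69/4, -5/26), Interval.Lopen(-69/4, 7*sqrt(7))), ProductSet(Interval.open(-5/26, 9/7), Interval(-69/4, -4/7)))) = EmptySet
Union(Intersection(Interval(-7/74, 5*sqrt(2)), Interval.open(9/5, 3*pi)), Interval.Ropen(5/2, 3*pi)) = Interval.open(9/5, 3*pi)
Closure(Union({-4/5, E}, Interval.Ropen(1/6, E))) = Union({-4/5}, Interval(1/6, E))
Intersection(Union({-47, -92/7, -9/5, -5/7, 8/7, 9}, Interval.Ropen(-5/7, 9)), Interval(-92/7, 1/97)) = Union({-92/7, -9/5}, Interval(-5/7, 1/97))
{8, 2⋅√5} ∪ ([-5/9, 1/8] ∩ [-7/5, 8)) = [-5/9, 1/8] ∪ {8, 2⋅√5}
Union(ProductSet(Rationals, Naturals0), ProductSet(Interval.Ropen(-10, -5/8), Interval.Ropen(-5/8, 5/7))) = Union(ProductSet(Interval.Ropen(-10, -5/8), Interval.Ropen(-5/8, 5/7)), ProductSet(Rationals, Naturals0))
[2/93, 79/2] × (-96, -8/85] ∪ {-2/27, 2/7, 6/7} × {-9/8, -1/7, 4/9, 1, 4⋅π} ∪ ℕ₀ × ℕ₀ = (ℕ₀ × ℕ₀) ∪ ([2/93, 79/2] × (-96, -8/85]) ∪ ({-2/27, 2/7, 6/7} × {-9/8, -1/7, 4/9, 1, 4⋅π})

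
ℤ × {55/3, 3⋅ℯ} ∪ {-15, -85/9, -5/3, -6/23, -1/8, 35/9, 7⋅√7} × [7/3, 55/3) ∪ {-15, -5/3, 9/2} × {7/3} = ({-15, -5/3, 9/2} × {7/3}) ∪ (ℤ × {55/3, 3⋅ℯ}) ∪ ({-15, -85/9, -5/3, -6/23, -1/8, 35/9, 7⋅√7} × [7/3, 55/3))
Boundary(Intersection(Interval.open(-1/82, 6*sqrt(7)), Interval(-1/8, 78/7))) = {-1/82, 78/7}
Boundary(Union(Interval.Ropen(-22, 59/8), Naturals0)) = Union(Complement(Naturals0, Interval.open(-22, 59/8)), {-22, 59/8})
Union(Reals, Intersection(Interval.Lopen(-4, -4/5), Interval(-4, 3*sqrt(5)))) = Interval(-oo, oo)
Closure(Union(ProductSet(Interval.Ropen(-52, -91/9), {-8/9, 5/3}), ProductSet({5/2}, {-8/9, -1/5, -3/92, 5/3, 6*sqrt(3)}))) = Union(ProductSet({5/2}, {-8/9, -1/5, -3/92, 5/3, 6*sqrt(3)}), ProductSet(Interval(-52, -91/9), {-8/9, 5/3}))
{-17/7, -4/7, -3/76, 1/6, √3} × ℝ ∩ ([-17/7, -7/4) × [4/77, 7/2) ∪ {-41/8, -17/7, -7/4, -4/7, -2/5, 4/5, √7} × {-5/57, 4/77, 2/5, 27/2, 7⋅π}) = ({-17/7} × [4/77, 7/2)) ∪ ({-17/7, -4/7} × {-5/57, 4/77, 2/5, 27/2, 7⋅π})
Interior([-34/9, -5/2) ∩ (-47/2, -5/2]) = (-34/9, -5/2)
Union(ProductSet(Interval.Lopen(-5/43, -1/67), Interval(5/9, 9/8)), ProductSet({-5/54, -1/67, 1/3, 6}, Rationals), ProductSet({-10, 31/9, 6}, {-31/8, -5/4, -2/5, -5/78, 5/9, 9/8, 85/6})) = Union(ProductSet({-10, 31/9, 6}, {-31/8, -5/4, -2/5, -5/78, 5/9, 9/8, 85/6}), ProductSet({-5/54, -1/67, 1/3, 6}, Rationals), ProductSet(Interval.Lopen(-5/43, -1/67), Interval(5/9, 9/8)))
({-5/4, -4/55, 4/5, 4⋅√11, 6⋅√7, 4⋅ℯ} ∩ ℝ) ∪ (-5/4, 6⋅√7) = [-5/4, 6⋅√7]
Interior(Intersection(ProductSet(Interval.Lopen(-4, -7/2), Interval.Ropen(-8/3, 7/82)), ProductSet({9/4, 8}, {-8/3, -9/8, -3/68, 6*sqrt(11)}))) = EmptySet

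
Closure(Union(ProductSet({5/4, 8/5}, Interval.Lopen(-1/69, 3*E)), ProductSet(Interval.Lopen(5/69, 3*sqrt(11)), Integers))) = Union(ProductSet({5/4, 8/5}, Interval(-1/69, 3*E)), ProductSet(Interval(5/69, 3*sqrt(11)), Integers))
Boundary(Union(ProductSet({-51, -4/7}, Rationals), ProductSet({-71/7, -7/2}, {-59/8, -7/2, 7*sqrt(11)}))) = Union(ProductSet({-51, -4/7}, Reals), ProductSet({-71/7, -7/2}, {-59/8, -7/2, 7*sqrt(11)}))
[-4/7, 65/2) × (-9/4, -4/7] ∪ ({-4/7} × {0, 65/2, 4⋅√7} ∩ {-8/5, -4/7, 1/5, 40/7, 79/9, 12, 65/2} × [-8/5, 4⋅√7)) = ({-4/7} × {0}) ∪ ([-4/7, 65/2) × (-9/4, -4/7])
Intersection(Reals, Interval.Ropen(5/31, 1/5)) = Interval.Ropen(5/31, 1/5)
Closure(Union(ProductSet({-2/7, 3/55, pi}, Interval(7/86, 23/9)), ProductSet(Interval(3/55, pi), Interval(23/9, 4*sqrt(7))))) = Union(ProductSet({-2/7, 3/55, pi}, Interval(7/86, 23/9)), ProductSet(Interval(3/55, pi), Interval(23/9, 4*sqrt(7))))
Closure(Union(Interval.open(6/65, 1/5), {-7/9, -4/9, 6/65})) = Union({-7/9, -4/9}, Interval(6/65, 1/5))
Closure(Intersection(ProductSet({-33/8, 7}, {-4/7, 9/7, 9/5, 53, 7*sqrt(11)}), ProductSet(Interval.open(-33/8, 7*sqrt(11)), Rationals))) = ProductSet({7}, {-4/7, 9/7, 9/5, 53})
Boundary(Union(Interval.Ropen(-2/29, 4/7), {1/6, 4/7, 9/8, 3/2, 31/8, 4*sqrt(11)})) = {-2/29, 4/7, 9/8, 3/2, 31/8, 4*sqrt(11)}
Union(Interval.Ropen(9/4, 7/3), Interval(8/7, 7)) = Interval(8/7, 7)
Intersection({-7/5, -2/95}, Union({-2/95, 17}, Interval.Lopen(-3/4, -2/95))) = {-2/95}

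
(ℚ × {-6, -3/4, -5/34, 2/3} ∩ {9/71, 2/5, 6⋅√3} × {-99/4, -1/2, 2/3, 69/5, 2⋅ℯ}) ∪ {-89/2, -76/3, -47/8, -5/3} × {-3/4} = ({9/71, 2/5} × {2/3}) ∪ ({-89/2, -76/3, -47/8, -5/3} × {-3/4})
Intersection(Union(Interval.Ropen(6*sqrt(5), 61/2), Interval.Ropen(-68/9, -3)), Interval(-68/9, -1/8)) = Interval.Ropen(-68/9, -3)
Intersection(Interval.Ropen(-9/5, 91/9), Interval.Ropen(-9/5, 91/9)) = Interval.Ropen(-9/5, 91/9)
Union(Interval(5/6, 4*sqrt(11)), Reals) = Interval(-oo, oo)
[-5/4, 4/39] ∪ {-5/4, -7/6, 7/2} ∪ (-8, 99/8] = (-8, 99/8]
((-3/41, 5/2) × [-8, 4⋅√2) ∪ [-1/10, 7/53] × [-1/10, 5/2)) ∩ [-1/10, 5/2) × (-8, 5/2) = ([-1/10, 7/53] × [-1/10, 5/2)) ∪ ((-3/41, 5/2) × (-8, 5/2))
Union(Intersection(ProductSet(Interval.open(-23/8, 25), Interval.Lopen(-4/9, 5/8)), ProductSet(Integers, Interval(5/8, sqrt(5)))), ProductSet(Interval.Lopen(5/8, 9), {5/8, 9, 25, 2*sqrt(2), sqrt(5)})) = Union(ProductSet(Interval.Lopen(5/8, 9), {5/8, 9, 25, 2*sqrt(2), sqrt(5)}), ProductSet(Range(-2, 25, 1), {5/8}))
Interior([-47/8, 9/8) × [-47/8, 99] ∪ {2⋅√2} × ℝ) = (-47/8, 9/8) × (-47/8, 99)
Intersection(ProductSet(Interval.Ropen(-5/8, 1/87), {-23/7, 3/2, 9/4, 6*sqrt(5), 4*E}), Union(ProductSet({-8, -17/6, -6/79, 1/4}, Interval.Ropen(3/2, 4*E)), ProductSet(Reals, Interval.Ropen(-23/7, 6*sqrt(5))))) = ProductSet(Interval.Ropen(-5/8, 1/87), {-23/7, 3/2, 9/4, 4*E})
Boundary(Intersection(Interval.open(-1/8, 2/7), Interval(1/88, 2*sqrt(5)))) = {1/88, 2/7}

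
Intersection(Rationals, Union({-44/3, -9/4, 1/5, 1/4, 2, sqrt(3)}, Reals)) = Rationals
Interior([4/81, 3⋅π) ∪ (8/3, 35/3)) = (4/81, 35/3)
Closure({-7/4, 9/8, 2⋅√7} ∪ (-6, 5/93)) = [-6, 5/93] ∪ {9/8, 2⋅√7}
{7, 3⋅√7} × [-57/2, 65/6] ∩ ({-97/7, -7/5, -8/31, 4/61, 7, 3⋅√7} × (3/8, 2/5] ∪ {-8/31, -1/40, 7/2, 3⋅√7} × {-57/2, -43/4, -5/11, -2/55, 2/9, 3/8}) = ({7, 3⋅√7} × (3/8, 2/5]) ∪ ({3⋅√7} × {-57/2, -43/4, -5/11, -2/55, 2/9, 3/8})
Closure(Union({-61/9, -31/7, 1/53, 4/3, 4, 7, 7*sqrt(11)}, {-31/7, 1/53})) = {-61/9, -31/7, 1/53, 4/3, 4, 7, 7*sqrt(11)}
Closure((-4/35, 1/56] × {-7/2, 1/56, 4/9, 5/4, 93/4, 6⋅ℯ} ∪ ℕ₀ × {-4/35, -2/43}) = (ℕ₀ × {-4/35, -2/43}) ∪ ([-4/35, 1/56] × {-7/2, 1/56, 4/9, 5/4, 93/4, 6⋅ℯ})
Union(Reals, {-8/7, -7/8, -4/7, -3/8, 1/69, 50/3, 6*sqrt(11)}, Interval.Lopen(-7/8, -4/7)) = Interval(-oo, oo)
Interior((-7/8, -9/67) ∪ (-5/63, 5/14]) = (-7/8, -9/67) ∪ (-5/63, 5/14)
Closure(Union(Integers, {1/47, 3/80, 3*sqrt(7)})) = Union({1/47, 3/80, 3*sqrt(7)}, Integers)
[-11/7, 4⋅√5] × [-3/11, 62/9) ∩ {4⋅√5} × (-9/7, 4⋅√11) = {4⋅√5} × [-3/11, 62/9)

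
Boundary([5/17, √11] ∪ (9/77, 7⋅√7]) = {9/77, 7⋅√7}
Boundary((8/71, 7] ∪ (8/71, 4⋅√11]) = {8/71, 4⋅√11}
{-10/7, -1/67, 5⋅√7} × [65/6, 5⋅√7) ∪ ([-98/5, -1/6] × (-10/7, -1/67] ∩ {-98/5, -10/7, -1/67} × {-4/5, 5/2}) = ({-98/5, -10/7} × {-4/5}) ∪ ({-10/7, -1/67, 5⋅√7} × [65/6, 5⋅√7))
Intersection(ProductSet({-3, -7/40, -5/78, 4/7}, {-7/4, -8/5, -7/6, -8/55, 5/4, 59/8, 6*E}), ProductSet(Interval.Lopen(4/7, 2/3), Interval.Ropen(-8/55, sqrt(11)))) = EmptySet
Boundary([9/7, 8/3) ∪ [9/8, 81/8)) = {9/8, 81/8}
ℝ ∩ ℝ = ℝ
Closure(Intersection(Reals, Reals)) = Reals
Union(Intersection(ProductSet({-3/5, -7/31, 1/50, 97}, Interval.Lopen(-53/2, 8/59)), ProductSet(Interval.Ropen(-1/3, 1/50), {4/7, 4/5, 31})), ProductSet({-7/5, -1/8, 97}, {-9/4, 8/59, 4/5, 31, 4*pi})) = ProductSet({-7/5, -1/8, 97}, {-9/4, 8/59, 4/5, 31, 4*pi})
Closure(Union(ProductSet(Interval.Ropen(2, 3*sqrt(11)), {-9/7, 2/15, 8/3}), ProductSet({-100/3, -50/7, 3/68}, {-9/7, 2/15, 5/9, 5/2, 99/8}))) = Union(ProductSet({-100/3, -50/7, 3/68}, {-9/7, 2/15, 5/9, 5/2, 99/8}), ProductSet(Interval(2, 3*sqrt(11)), {-9/7, 2/15, 8/3}))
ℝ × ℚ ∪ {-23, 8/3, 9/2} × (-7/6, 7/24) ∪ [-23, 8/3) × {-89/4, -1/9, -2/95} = (ℝ × ℚ) ∪ ({-23, 8/3, 9/2} × (-7/6, 7/24))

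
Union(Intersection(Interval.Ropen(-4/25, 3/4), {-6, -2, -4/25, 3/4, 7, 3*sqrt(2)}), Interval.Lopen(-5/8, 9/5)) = Interval.Lopen(-5/8, 9/5)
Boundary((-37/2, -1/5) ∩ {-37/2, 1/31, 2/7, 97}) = ∅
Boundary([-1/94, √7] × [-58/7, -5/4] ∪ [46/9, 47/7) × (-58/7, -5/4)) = ({-1/94, 46/9, 47/7, √7} × [-58/7, -5/4]) ∪ (([-1/94, √7] ∪ [46/9, 47/7]) × {-58/7, -5/4})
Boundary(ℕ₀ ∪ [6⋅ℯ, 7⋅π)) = {6⋅ℯ, 7⋅π} ∪ (ℕ₀ \ (6⋅ℯ, 7⋅π))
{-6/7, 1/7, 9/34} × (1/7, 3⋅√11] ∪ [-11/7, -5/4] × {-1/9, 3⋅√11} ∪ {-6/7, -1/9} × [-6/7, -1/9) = ({-6/7, -1/9} × [-6/7, -1/9)) ∪ ([-11/7, -5/4] × {-1/9, 3⋅√11}) ∪ ({-6/7, 1/7, 9/34} × (1/7, 3⋅√11])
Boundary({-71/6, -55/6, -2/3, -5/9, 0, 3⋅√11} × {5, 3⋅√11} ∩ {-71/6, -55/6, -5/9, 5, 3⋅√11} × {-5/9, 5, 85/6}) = {-71/6, -55/6, -5/9, 3⋅√11} × {5}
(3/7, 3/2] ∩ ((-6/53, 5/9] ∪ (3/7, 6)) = (3/7, 3/2]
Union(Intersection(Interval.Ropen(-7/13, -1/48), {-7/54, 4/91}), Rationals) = Rationals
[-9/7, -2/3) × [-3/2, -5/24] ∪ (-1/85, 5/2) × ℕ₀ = ((-1/85, 5/2) × ℕ₀) ∪ ([-9/7, -2/3) × [-3/2, -5/24])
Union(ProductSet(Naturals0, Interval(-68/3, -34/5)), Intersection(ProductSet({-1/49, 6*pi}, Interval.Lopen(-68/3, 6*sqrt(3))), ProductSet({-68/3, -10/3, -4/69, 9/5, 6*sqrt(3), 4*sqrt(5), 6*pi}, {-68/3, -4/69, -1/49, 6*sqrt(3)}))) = Union(ProductSet({6*pi}, {-4/69, -1/49, 6*sqrt(3)}), ProductSet(Naturals0, Interval(-68/3, -34/5)))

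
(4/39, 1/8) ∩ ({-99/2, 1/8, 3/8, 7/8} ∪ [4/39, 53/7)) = (4/39, 1/8)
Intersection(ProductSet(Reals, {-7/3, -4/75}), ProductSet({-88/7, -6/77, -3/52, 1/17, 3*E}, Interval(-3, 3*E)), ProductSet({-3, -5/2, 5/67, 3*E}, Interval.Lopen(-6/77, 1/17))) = ProductSet({3*E}, {-4/75})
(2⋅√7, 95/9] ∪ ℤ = ℤ ∪ (2⋅√7, 95/9]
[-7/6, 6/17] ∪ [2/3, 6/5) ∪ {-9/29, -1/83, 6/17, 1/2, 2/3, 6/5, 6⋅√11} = [-7/6, 6/17] ∪ {1/2, 6⋅√11} ∪ [2/3, 6/5]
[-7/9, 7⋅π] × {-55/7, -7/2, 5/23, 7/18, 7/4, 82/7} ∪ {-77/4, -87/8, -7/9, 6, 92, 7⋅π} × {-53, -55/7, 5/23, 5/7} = ({-77/4, -87/8, -7/9, 6, 92, 7⋅π} × {-53, -55/7, 5/23, 5/7}) ∪ ([-7/9, 7⋅π] × {-55/7, -7/2, 5/23, 7/18, 7/4, 82/7})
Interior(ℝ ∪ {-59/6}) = ℝ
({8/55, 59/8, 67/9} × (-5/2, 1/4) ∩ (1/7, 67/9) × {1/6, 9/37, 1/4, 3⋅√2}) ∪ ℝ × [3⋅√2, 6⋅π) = ({8/55, 59/8} × {1/6, 9/37}) ∪ (ℝ × [3⋅√2, 6⋅π))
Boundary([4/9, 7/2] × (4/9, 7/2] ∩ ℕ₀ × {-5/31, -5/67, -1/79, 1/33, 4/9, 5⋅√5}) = ∅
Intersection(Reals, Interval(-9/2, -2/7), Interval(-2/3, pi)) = Interval(-2/3, -2/7)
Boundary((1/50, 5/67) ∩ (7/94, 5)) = {7/94, 5/67}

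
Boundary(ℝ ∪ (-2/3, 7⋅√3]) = ∅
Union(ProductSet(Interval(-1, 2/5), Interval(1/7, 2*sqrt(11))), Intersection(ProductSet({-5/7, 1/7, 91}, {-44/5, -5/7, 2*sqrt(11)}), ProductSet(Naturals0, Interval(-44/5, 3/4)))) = Union(ProductSet({91}, {-44/5, -5/7}), ProductSet(Interval(-1, 2/5), Interval(1/7, 2*sqrt(11))))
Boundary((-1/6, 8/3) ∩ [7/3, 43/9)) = {7/3, 8/3}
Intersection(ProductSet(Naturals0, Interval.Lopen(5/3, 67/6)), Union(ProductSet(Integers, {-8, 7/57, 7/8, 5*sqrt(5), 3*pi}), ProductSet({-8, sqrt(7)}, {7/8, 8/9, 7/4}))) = ProductSet(Naturals0, {3*pi})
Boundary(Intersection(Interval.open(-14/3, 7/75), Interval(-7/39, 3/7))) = {-7/39, 7/75}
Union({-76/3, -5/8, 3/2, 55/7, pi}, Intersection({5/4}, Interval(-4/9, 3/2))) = {-76/3, -5/8, 5/4, 3/2, 55/7, pi}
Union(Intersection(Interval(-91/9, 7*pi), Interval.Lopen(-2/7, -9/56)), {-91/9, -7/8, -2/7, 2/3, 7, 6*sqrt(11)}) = Union({-91/9, -7/8, 2/3, 7, 6*sqrt(11)}, Interval(-2/7, -9/56))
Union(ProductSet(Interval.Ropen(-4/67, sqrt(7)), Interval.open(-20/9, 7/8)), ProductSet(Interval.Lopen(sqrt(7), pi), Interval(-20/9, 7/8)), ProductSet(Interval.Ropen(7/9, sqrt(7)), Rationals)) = Union(ProductSet(Interval.Ropen(-4/67, sqrt(7)), Interval.open(-20/9, 7/8)), ProductSet(Interval.Ropen(7/9, sqrt(7)), Rationals), ProductSet(Interval.Lopen(sqrt(7), pi), Interval(-20/9, 7/8)))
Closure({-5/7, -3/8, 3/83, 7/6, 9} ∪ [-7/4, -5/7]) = [-7/4, -5/7] ∪ {-3/8, 3/83, 7/6, 9}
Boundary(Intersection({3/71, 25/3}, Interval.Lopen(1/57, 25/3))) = {3/71, 25/3}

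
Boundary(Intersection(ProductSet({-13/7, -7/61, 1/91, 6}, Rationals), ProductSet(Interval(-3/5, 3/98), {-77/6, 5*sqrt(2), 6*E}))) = ProductSet({-7/61, 1/91}, {-77/6})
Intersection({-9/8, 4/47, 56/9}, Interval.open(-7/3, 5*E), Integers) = EmptySet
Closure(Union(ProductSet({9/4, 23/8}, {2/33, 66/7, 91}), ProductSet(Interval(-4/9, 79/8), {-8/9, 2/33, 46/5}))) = Union(ProductSet({9/4, 23/8}, {2/33, 66/7, 91}), ProductSet(Interval(-4/9, 79/8), {-8/9, 2/33, 46/5}))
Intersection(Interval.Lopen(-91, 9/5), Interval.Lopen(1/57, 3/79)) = Interval.Lopen(1/57, 3/79)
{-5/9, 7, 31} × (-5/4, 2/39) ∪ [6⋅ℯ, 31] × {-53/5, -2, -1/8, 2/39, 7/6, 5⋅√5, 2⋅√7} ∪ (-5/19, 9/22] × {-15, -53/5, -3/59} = ({-5/9, 7, 31} × (-5/4, 2/39)) ∪ ((-5/19, 9/22] × {-15, -53/5, -3/59}) ∪ ([6⋅ℯ, 31] × {-53/5, -2, -1/8, 2/39, 7/6, 5⋅√5, 2⋅√7})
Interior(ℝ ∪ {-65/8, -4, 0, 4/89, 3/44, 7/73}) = ℝ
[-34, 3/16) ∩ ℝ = [-34, 3/16)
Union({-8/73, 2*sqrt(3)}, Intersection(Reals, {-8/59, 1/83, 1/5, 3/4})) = {-8/59, -8/73, 1/83, 1/5, 3/4, 2*sqrt(3)}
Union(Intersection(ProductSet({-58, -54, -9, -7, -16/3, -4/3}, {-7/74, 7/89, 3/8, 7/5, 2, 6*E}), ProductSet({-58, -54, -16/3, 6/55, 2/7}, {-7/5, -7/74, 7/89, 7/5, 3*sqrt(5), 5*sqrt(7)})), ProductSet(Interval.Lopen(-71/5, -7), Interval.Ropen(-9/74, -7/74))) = Union(ProductSet({-58, -54, -16/3}, {-7/74, 7/89, 7/5}), ProductSet(Interval.Lopen(-71/5, -7), Interval.Ropen(-9/74, -7/74)))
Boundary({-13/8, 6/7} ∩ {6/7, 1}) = {6/7}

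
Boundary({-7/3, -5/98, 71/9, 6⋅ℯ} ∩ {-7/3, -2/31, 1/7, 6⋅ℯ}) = {-7/3, 6⋅ℯ}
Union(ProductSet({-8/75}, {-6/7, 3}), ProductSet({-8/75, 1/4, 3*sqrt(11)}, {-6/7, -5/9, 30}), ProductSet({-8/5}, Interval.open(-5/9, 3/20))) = Union(ProductSet({-8/5}, Interval.open(-5/9, 3/20)), ProductSet({-8/75}, {-6/7, 3}), ProductSet({-8/75, 1/4, 3*sqrt(11)}, {-6/7, -5/9, 30}))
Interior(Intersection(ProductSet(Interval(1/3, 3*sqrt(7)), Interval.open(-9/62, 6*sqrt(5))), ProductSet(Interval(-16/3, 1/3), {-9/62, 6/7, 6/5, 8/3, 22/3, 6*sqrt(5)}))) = EmptySet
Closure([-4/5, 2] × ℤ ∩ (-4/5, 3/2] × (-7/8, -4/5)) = ∅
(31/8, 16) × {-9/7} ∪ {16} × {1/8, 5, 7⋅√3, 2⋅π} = ((31/8, 16) × {-9/7}) ∪ ({16} × {1/8, 5, 7⋅√3, 2⋅π})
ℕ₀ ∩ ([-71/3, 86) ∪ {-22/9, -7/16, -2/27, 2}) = {0, 1, …, 85}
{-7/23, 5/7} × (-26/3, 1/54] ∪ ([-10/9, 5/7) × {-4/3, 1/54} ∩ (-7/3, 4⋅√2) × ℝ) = ({-7/23, 5/7} × (-26/3, 1/54]) ∪ ([-10/9, 5/7) × {-4/3, 1/54})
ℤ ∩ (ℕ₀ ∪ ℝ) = ℤ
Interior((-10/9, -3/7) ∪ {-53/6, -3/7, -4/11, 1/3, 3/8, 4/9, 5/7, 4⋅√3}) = (-10/9, -3/7)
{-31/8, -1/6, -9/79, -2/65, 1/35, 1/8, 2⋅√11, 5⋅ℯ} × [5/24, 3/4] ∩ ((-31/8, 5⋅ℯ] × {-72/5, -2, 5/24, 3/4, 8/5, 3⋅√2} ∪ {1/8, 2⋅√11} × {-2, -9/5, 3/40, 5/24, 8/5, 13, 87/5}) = {-1/6, -9/79, -2/65, 1/35, 1/8, 2⋅√11, 5⋅ℯ} × {5/24, 3/4}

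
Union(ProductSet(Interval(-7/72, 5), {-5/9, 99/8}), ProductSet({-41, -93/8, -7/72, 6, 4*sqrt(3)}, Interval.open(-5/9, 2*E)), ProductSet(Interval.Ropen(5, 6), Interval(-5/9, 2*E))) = Union(ProductSet({-41, -93/8, -7/72, 6, 4*sqrt(3)}, Interval.open(-5/9, 2*E)), ProductSet(Interval(-7/72, 5), {-5/9, 99/8}), ProductSet(Interval.Ropen(5, 6), Interval(-5/9, 2*E)))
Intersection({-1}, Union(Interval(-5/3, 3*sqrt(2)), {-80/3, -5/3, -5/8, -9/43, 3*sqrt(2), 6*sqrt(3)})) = {-1}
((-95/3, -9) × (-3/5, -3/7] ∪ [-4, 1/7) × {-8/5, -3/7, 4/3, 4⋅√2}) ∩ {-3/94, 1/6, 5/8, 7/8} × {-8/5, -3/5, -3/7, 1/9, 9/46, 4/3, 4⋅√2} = {-3/94} × {-8/5, -3/7, 4/3, 4⋅√2}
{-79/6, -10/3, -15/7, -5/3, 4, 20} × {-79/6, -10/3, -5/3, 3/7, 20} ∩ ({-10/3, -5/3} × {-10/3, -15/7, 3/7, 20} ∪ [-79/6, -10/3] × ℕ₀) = ({-79/6, -10/3} × {20}) ∪ ({-10/3, -5/3} × {-10/3, 3/7, 20})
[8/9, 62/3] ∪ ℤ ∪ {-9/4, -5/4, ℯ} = ℤ ∪ {-9/4, -5/4} ∪ [8/9, 62/3]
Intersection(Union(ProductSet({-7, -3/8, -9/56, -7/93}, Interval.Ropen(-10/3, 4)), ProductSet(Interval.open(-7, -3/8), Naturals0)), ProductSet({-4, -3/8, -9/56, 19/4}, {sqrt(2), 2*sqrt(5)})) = ProductSet({-3/8, -9/56}, {sqrt(2)})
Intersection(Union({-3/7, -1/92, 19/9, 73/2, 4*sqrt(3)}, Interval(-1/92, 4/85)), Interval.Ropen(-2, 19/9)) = Union({-3/7}, Interval(-1/92, 4/85))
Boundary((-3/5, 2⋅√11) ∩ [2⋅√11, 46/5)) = ∅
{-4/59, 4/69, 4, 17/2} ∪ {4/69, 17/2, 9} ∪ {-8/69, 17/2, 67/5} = {-8/69, -4/59, 4/69, 4, 17/2, 9, 67/5}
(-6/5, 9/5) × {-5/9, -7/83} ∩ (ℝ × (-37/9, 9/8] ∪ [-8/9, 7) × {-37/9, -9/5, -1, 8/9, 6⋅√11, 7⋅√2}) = (-6/5, 9/5) × {-5/9, -7/83}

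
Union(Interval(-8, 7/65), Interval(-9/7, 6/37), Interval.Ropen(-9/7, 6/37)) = Interval(-8, 6/37)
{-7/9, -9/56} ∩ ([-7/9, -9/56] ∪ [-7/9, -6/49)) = {-7/9, -9/56}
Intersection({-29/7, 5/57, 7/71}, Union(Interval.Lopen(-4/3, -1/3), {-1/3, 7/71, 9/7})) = {7/71}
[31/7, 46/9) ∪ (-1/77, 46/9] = (-1/77, 46/9]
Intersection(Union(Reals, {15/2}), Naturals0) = Naturals0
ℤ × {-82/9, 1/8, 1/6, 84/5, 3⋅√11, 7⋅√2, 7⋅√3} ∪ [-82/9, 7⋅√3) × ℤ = ([-82/9, 7⋅√3) × ℤ) ∪ (ℤ × {-82/9, 1/8, 1/6, 84/5, 3⋅√11, 7⋅√2, 7⋅√3})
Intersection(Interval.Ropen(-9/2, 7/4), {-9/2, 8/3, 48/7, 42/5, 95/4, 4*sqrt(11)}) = {-9/2}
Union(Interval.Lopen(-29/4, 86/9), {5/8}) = Interval.Lopen(-29/4, 86/9)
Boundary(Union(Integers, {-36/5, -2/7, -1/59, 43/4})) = Union({-36/5, -2/7, -1/59, 43/4}, Integers)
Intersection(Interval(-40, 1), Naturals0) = Range(0, 2, 1)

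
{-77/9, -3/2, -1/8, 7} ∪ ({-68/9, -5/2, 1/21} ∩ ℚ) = {-77/9, -68/9, -5/2, -3/2, -1/8, 1/21, 7}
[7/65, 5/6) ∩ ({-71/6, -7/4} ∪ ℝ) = [7/65, 5/6)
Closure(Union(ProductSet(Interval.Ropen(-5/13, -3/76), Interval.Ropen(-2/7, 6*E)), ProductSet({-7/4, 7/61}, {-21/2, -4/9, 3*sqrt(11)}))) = Union(ProductSet({-7/4, 7/61}, {-21/2, -4/9, 3*sqrt(11)}), ProductSet({-5/13, -3/76}, Interval(-2/7, 6*E)), ProductSet(Interval(-5/13, -3/76), {-2/7, 6*E}), ProductSet(Interval.Ropen(-5/13, -3/76), Interval.Ropen(-2/7, 6*E)))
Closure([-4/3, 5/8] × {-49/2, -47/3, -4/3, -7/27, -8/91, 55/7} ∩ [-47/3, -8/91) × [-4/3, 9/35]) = [-4/3, -8/91] × {-4/3, -7/27, -8/91}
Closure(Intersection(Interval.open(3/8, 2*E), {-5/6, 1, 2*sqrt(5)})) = {1, 2*sqrt(5)}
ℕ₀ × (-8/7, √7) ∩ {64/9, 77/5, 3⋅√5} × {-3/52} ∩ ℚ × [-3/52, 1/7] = ∅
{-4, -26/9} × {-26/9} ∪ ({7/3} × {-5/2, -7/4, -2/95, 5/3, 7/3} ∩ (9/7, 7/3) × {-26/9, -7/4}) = {-4, -26/9} × {-26/9}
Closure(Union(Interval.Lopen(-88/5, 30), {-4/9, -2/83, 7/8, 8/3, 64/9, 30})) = Interval(-88/5, 30)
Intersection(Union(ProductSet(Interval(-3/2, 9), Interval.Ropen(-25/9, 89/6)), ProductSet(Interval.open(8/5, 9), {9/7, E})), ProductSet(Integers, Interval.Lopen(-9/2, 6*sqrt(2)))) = ProductSet(Range(-1, 10, 1), Interval(-25/9, 6*sqrt(2)))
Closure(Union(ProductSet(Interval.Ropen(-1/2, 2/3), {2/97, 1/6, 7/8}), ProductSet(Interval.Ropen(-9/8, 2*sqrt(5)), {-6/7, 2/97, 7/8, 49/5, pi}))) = Union(ProductSet(Interval(-9/8, 2*sqrt(5)), {-6/7, 2/97, 7/8, 49/5, pi}), ProductSet(Interval(-1/2, 2/3), {2/97, 1/6, 7/8}))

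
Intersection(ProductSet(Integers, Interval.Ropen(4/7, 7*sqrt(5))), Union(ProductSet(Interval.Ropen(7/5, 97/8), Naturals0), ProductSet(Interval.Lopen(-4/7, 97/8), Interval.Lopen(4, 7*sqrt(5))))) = Union(ProductSet(Range(0, 13, 1), Interval.open(4, 7*sqrt(5))), ProductSet(Range(2, 13, 1), Range(1, 16, 1)))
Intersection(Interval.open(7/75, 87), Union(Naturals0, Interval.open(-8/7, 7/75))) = Range(1, 87, 1)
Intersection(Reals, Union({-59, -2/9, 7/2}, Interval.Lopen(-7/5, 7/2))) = Union({-59}, Interval.Lopen(-7/5, 7/2))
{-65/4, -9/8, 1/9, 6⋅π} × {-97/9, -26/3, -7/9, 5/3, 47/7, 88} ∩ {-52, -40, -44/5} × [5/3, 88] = ∅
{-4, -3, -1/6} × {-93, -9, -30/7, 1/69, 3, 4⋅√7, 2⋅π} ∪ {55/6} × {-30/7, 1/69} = ({55/6} × {-30/7, 1/69}) ∪ ({-4, -3, -1/6} × {-93, -9, -30/7, 1/69, 3, 4⋅√7, 2⋅π})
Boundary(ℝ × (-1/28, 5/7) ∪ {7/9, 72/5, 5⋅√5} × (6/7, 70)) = (ℝ × {-1/28, 5/7}) ∪ ({7/9, 72/5, 5⋅√5} × [6/7, 70])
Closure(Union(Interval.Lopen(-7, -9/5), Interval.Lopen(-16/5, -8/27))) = Interval(-7, -8/27)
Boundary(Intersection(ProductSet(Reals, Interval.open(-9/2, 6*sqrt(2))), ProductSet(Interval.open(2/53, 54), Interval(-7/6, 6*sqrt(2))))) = Union(ProductSet({2/53, 54}, Interval(-7/6, 6*sqrt(2))), ProductSet(Interval(2/53, 54), {-7/6, 6*sqrt(2)}))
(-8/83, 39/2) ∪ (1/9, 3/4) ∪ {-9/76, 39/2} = {-9/76} ∪ (-8/83, 39/2]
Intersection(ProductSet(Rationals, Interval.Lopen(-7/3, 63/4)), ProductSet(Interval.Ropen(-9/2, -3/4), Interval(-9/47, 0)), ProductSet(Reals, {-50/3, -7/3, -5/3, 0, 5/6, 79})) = ProductSet(Intersection(Interval.Ropen(-9/2, -3/4), Rationals), {0})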